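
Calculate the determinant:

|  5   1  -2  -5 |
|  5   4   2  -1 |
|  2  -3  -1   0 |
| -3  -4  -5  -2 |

Expand along row 3 (it has 1 zero):
  + (2) · M_31   where M_31 = det([1 -2 -5; 4 2 -1; -4 -5 -2]) = 27
  − (-3) · M_32   where M_32 = det([5 -2 -5; 5 2 -1; -3 -5 -2]) = 24
  + (-1) · M_33   where M_33 = det([5 1 -5; 5 4 -1; -3 -4 -2]) = -7
det = (+1)·(2)·(27) + (-1)·(-3)·(24) + (+1)·(-1)·(-7) = 133

133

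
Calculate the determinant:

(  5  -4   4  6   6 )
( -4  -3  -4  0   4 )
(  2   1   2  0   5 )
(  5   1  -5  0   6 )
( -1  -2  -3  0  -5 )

-2160

Expand along column 4 (it has 4 zeros):
  − (6) · M_14   where M_14 = det([-4 -3 -4 4; 2 1 2 5; 5 1 -5 6; -1 -2 -3 -5]) = 360
det = (-1)·(6)·(360) = -2160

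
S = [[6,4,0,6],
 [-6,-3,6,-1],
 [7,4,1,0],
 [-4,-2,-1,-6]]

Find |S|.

Expand along row 1 (it has 1 zero):
  + (6) · M_11   where M_11 = det([-3 6 -1; 4 1 0; -2 -1 -6]) = 164
  − (4) · M_12   where M_12 = det([-6 6 -1; 7 1 0; -4 -1 -6]) = 291
  − (6) · M_14   where M_14 = det([-6 -3 6; 7 4 1; -4 -2 -1]) = 15
det = (+1)·(6)·(164) + (-1)·(4)·(291) + (-1)·(6)·(15) = -270

The determinant is -270.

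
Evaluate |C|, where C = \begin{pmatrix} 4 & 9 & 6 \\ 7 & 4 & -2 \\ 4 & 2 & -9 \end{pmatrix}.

The determinant is 355.

Expand along row 1:
  + 4 · |4 -2; 2 -9| = 4·(-36 − (-4)) = -128
  − 9 · |7 -2; 4 -9| = −9·(-63 − (-8)) = 495
  + 6 · |7 4; 4 2| = 6·(14 − 16) = -12
Sum: (-128) + (495) + (-12) = 355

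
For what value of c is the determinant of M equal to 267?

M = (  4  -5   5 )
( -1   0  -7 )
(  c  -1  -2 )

Expanding along the row containing c, det(M) is linear in c: det(M) = (35)·c + (-13).
Set (35)·c + (-13) = 267  ⇒  (35)·c = 280  ⇒  c = 8.

c = 8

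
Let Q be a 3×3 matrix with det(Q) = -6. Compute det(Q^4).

det(Q^4) = (det Q)^4 = (-6)^4 = 1296

1296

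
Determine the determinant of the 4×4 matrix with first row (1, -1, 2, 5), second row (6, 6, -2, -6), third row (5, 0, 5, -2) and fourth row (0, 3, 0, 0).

594

Expand along row 4 (it has 3 zeros):
  + (3) · M_42   where M_42 = det([1 2 5; 6 -2 -6; 5 5 -2]) = 198
det = (+1)·(3)·(198) = 594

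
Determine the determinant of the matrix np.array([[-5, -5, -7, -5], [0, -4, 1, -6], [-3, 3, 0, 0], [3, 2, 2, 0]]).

The determinant is -465.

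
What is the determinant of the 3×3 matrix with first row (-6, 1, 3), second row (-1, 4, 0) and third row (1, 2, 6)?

-156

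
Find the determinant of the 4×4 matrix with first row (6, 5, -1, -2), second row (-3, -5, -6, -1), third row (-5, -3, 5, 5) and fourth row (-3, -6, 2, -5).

The determinant is 436.

Expand along row 1:
  + (6) · M_11   where M_11 = det([-5 -6 -1; -3 5 5; -6 2 -5]) = 421
  − (5) · M_12   where M_12 = det([-3 -6 -1; -5 5 5; -3 2 -5]) = 340
  + (-1) · M_13   where M_13 = det([-3 -5 -1; -5 -3 5; -3 -6 -5]) = 44
  − (-2) · M_14   where M_14 = det([-3 -5 -6; -5 -3 5; -3 -6 2]) = -173
det = (+1)·(6)·(421) + (-1)·(5)·(340) + (+1)·(-1)·(44) + (-1)·(-2)·(-173) = 436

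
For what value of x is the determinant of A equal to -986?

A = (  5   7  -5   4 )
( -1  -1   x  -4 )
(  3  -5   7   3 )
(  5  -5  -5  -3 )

Expanding along the column containing x, det(A) is linear in x: det(A) = (-358)·x + (-1702).
Set (-358)·x + (-1702) = -986  ⇒  (-358)·x = 716  ⇒  x = -2.

-2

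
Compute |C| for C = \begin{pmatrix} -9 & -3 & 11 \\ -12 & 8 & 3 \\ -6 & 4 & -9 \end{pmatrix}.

|C| = 1134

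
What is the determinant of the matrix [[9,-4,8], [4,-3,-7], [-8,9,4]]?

Expand along column 1:
  + 9 · |-3 -7; 9 4| = 9·(-12 − (-63)) = 459
  − 4 · |-4 8; 9 4| = −4·(-16 − 72) = 352
  + (-8) · |-4 8; -3 -7| = (-8)·(28 − (-24)) = -416
Sum: (459) + (352) + (-416) = 395

The determinant is 395.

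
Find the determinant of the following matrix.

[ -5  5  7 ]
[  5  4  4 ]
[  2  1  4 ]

-141

Expand along column 1:
  + (-5) · |4 4; 1 4| = (-5)·(16 − 4) = -60
  − 5 · |5 7; 1 4| = −5·(20 − 7) = -65
  + 2 · |5 7; 4 4| = 2·(20 − 28) = -16
Sum: (-60) + (-65) + (-16) = -141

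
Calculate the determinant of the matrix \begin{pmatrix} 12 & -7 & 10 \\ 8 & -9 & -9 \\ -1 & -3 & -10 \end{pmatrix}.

Expand along row 1:
  + 12 · |-9 -9; -3 -10| = 12·(90 − 27) = 756
  − (-7) · |8 -9; -1 -10| = −(-7)·(-80 − 9) = -623
  + 10 · |8 -9; -1 -3| = 10·(-24 − 9) = -330
Sum: (756) + (-623) + (-330) = -197

-197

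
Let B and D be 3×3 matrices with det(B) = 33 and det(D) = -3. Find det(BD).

det(BD) = det(B)·det(D) = (33)·(-3) = -99

The determinant is -99.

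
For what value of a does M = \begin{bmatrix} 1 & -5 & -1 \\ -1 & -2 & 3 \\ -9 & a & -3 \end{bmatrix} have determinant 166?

Expanding along the row containing a, det(M) is linear in a: det(M) = (-2)·a + (174).
Set (-2)·a + (174) = 166  ⇒  (-2)·a = -8  ⇒  a = 4.

4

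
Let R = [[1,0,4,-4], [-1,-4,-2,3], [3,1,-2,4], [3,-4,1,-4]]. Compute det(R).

|R| = -333

Expand along row 1 (it has 1 zero):
  + (1) · M_11   where M_11 = det([-4 -2 3; 1 -2 4; -4 1 -4]) = -13
  + (4) · M_13   where M_13 = det([-1 -4 3; 3 1 4; 3 -4 -4]) = -153
  − (-4) · M_14   where M_14 = det([-1 -4 -2; 3 1 -2; 3 -4 1]) = 73
det = (+1)·(1)·(-13) + (+1)·(4)·(-153) + (-1)·(-4)·(73) = -333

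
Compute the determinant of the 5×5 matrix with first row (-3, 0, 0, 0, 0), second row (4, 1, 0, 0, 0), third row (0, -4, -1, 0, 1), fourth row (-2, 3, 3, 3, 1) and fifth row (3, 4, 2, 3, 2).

0

The matrix is block lower-triangular with a 2×2 block and a 3×3 block on the diagonal, so its determinant equals the product of the determinants of the diagonal blocks.
det of the 2×2 block = -3
det of the 3×3 block = 0
det = (-3)·(0) = 0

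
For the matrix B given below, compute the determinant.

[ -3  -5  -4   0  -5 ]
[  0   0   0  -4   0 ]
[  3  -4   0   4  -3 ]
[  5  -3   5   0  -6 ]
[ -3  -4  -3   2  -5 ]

det(B) = 68

Expand along row 2 (it has 4 zeros):
  + (-4) · M_24   where M_24 = det([-3 -5 -4 -5; 3 -4 0 -3; 5 -3 5 -6; -3 -4 -3 -5]) = -17
det = (+1)·(-4)·(-17) = 68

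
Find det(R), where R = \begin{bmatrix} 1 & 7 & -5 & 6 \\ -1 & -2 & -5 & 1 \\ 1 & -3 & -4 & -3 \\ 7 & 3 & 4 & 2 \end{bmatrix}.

Expand along row 1:
  + (1) · M_11   where M_11 = det([-2 -5 1; -3 -4 -3; 3 4 2]) = 7
  − (7) · M_12   where M_12 = det([-1 -5 1; 1 -4 -3; 7 4 2]) = 143
  + (-5) · M_13   where M_13 = det([-1 -2 1; 1 -3 -3; 7 3 2]) = 67
  − (6) · M_14   where M_14 = det([-1 -2 -5; 1 -3 -4; 7 3 4]) = -56
det = (+1)·(1)·(7) + (-1)·(7)·(143) + (+1)·(-5)·(67) + (-1)·(6)·(-56) = -993

det(R) = -993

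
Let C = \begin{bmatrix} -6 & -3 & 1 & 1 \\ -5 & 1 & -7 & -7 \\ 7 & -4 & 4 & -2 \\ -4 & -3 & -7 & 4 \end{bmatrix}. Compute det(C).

Expand along row 1:
  + (-6) · M_11   where M_11 = det([1 -7 -7; -4 4 -2; -3 -7 4]) = -432
  − (-3) · M_12   where M_12 = det([-5 -7 -7; 7 4 -2; -4 -7 4]) = 361
  + (1) · M_13   where M_13 = det([-5 1 -7; 7 -4 -2; -4 -3 4]) = 349
  − (1) · M_14   where M_14 = det([-5 1 -7; 7 -4 4; -4 -3 -7]) = 92
det = (+1)·(-6)·(-432) + (-1)·(-3)·(361) + (+1)·(1)·(349) + (-1)·(1)·(92) = 3932

The determinant is 3932.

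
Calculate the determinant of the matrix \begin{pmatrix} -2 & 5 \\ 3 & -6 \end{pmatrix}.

det = (-2)·(-6) − 5·3 = 12 − 15 = -3

-3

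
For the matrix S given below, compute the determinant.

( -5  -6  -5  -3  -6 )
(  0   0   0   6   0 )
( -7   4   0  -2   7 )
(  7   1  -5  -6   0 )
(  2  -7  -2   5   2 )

det(S) = 33192

Expand along row 2 (it has 4 zeros):
  + (6) · M_24   where M_24 = det([-5 -6 -5 -6; -7 4 0 7; 7 1 -5 0; 2 -7 -2 2]) = 5532
det = (+1)·(6)·(5532) = 33192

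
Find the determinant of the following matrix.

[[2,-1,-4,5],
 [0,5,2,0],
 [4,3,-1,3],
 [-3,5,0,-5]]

Expand along row 2 (it has 2 zeros):
  + (5) · M_22   where M_22 = det([2 -4 5; 4 -1 3; -3 0 -5]) = -49
  − (2) · M_23   where M_23 = det([2 -1 5; 4 3 3; -3 5 -5]) = 74
det = (+1)·(5)·(-49) + (-1)·(2)·(74) = -393

-393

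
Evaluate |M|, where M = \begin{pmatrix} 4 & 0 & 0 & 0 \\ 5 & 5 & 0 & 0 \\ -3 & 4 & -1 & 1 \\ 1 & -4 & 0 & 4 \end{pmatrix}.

The determinant is -80.

M is block lower-triangular with a 2×2 block and a 2×2 block on the diagonal, so its determinant equals the product of the determinants of the diagonal blocks.
det of the 2×2 block = 20
det of the 2×2 block = -4
det = (20)·(-4) = -80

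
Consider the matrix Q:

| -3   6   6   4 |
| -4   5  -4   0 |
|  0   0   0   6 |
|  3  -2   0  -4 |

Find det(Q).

|Q| = 540

Expand along row 3 (it has 3 zeros):
  − (6) · M_34   where M_34 = det([-3 6 6; -4 5 -4; 3 -2 0]) = -90
det = (-1)·(6)·(-90) = 540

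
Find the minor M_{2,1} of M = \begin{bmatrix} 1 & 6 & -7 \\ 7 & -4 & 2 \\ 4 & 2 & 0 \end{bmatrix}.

The minor is 14.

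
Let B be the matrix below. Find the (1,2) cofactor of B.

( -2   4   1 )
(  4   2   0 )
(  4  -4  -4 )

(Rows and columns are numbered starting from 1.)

16

Delete row 1 and column 2; the remaining 2×2 submatrix is [4 0; 4 -4].
Its determinant is 4·(-4) − 0·4 = -16.
The cofactor carries sign (−1)^(1+2) = −1, so C_{1,2} = −(-16) = 16.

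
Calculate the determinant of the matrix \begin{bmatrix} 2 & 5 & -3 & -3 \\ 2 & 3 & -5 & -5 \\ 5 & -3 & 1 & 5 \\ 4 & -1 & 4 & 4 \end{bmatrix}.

336

Expand along row 1:
  + (2) · M_11   where M_11 = det([3 -5 -5; -3 1 5; -1 4 4]) = -28
  − (5) · M_12   where M_12 = det([2 -5 -5; 5 1 5; 4 4 4]) = -112
  + (-3) · M_13   where M_13 = det([2 3 -5; 5 -3 5; 4 -1 4]) = -49
  − (-3) · M_14   where M_14 = det([2 3 -5; 5 -3 1; 4 -1 4]) = -105
det = (+1)·(2)·(-28) + (-1)·(5)·(-112) + (+1)·(-3)·(-49) + (-1)·(-3)·(-105) = 336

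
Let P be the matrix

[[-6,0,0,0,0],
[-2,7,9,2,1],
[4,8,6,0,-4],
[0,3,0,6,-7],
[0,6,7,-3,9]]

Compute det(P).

Expand along row 1 (it has 4 zeros):
  + (-6) · M_11   where M_11 = det([7 9 2 1; 8 6 0 -4; 3 0 6 -7; 6 7 -3 9]) = -1580
det = (+1)·(-6)·(-1580) = 9480

|P| = 9480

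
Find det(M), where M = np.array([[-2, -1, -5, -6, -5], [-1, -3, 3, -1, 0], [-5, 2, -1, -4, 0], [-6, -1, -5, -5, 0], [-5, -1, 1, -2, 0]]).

-1295

Expand along column 5 (it has 4 zeros):
  + (-5) · M_15   where M_15 = det([-1 -3 3 -1; -5 2 -1 -4; -6 -1 -5 -5; -5 -1 1 -2]) = 259
det = (+1)·(-5)·(259) = -1295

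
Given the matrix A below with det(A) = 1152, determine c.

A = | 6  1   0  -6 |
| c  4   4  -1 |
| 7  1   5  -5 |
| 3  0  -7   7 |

Expanding along the row containing c, det(A) is linear in c: det(A) = (-42)·c + (1530).
Set (-42)·c + (1530) = 1152  ⇒  (-42)·c = -378  ⇒  c = 9.

c = 9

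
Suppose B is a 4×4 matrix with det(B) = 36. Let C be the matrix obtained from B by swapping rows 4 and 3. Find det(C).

Swapping two rows multiplies the determinant by −1.
det(C) = (-1)·(36) = -36

det(C) = -36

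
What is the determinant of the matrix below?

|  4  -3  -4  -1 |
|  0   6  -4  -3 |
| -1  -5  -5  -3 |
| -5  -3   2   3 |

-719

Expand along row 2 (it has 1 zero):
  + (6) · M_22   where M_22 = det([4 -4 -1; -1 -5 -3; -5 2 3]) = -81
  − (-4) · M_23   where M_23 = det([4 -3 -1; -1 -5 -3; -5 -3 3]) = -128
  + (-3) · M_24   where M_24 = det([4 -3 -4; -1 -5 -5; -5 -3 2]) = -93
det = (+1)·(6)·(-81) + (-1)·(-4)·(-128) + (+1)·(-3)·(-93) = -719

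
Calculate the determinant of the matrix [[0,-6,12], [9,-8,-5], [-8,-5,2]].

-1440

Expand along column 1:
  − 9 · |-6 12; -5 2| = −9·(-12 − (-60)) = -432
  + (-8) · |-6 12; -8 -5| = (-8)·(30 − (-96)) = -1008
Sum: (-432) + (-1008) = -1440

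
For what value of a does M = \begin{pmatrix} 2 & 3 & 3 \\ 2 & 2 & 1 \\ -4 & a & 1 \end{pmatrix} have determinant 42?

8

Expanding along the column containing a, det(M) is linear in a: det(M) = (4)·a + (10).
Set (4)·a + (10) = 42  ⇒  (4)·a = 32  ⇒  a = 8.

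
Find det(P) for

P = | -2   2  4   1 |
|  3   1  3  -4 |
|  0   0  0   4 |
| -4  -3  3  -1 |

Expand along row 3 (it has 3 zeros):
  − (4) · M_34   where M_34 = det([-2 2 4; 3 1 3; -4 -3 3]) = -86
det = (-1)·(4)·(-86) = 344

The determinant is 344.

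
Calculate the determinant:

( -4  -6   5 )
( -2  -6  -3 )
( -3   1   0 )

The determinant is -166.

Expand along column 3:
  + 5 · |-2 -6; -3 1| = 5·(-2 − 18) = -100
  − (-3) · |-4 -6; -3 1| = −(-3)·(-4 − 18) = -66
Sum: (-100) + (-66) = -166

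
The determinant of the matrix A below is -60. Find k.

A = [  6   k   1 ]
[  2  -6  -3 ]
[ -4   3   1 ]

k = -6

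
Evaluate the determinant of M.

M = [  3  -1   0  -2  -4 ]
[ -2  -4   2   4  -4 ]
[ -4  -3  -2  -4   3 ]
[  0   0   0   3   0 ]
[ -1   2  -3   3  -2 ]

The determinant is -1296.

Expand along row 4 (it has 4 zeros):
  + (3) · M_44   where M_44 = det([3 -1 0 -4; -2 -4 2 -4; -4 -3 -2 3; -1 2 -3 -2]) = -432
det = (+1)·(3)·(-432) = -1296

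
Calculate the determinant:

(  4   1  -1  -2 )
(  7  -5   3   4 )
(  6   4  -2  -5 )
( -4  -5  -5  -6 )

The determinant is 238.

Expand along row 1:
  + (4) · M_11   where M_11 = det([-5 3 4; 4 -2 -5; -5 -5 -6]) = 92
  − (1) · M_12   where M_12 = det([7 3 4; 6 -2 -5; -4 -5 -6]) = -75
  + (-1) · M_13   where M_13 = det([7 -5 4; 6 4 -5; -4 -5 -6]) = -679
  − (-2) · M_14   where M_14 = det([7 -5 3; 6 4 -2; -4 -5 -5]) = -442
det = (+1)·(4)·(92) + (-1)·(1)·(-75) + (+1)·(-1)·(-679) + (-1)·(-2)·(-442) = 238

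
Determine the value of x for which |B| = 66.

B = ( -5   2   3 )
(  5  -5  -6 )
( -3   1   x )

Expanding along the row containing x, det(B) is linear in x: det(B) = (15)·x + (-24).
Set (15)·x + (-24) = 66  ⇒  (15)·x = 90  ⇒  x = 6.

x = 6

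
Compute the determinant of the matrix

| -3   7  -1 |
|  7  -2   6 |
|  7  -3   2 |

The determinant is 161.

Expand along row 1:
  + (-3) · |-2 6; -3 2| = (-3)·(-4 − (-18)) = -42
  − 7 · |7 6; 7 2| = −7·(14 − 42) = 196
  + (-1) · |7 -2; 7 -3| = (-1)·(-21 − (-14)) = 7
Sum: (-42) + (196) + (7) = 161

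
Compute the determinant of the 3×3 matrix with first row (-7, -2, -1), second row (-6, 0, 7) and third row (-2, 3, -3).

Expand along column 2:
  − (-2) · |-6 7; -2 -3| = −(-2)·(18 − (-14)) = 64
  − 3 · |-7 -1; -6 7| = −3·(-49 − 6) = 165
Sum: (64) + (165) = 229

The determinant is 229.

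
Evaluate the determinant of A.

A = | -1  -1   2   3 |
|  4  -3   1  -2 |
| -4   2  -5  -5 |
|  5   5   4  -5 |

det(A) = 456

Expand along row 1:
  + (-1) · M_11   where M_11 = det([-3 1 -2; 2 -5 -5; 5 4 -5]) = -216
  − (-1) · M_12   where M_12 = det([4 1 -2; -4 -5 -5; 5 4 -5]) = 117
  + (2) · M_13   where M_13 = det([4 -3 -2; -4 2 -5; 5 5 -5]) = 255
  − (3) · M_14   where M_14 = det([4 -3 1; -4 2 -5; 5 5 4]) = 129
det = (+1)·(-1)·(-216) + (-1)·(-1)·(117) + (+1)·(2)·(255) + (-1)·(3)·(129) = 456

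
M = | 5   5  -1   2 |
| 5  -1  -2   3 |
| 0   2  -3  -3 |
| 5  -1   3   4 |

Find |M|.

-300

Expand along row 3 (it has 1 zero):
  − (2) · M_32   where M_32 = det([5 -1 2; 5 -2 3; 5 3 4]) = -30
  + (-3) · M_33   where M_33 = det([5 5 2; 5 -1 3; 5 -1 4]) = -30
  − (-3) · M_34   where M_34 = det([5 5 -1; 5 -1 -2; 5 -1 3]) = -150
det = (-1)·(2)·(-30) + (+1)·(-3)·(-30) + (-1)·(-3)·(-150) = -300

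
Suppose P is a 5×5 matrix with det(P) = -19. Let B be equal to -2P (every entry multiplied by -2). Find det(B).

608

For a 5×5 matrix, det(-2P) = (-2)^5·det(P) = -32·det(P).
det(B) = (-32)·(-19) = 608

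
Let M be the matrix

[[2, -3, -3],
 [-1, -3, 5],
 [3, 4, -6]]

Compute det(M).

-46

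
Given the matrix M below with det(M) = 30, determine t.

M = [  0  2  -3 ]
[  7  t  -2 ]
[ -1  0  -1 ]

Expanding along the row containing t, det(M) is linear in t: det(M) = (-3)·t + (18).
Set (-3)·t + (18) = 30  ⇒  (-3)·t = 12  ⇒  t = -4.

-4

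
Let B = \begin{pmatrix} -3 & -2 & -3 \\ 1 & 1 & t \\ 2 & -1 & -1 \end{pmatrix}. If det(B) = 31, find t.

Expanding along the row containing t, det(B) is linear in t: det(B) = (-7)·t + (10).
Set (-7)·t + (10) = 31  ⇒  (-7)·t = 21  ⇒  t = -3.

-3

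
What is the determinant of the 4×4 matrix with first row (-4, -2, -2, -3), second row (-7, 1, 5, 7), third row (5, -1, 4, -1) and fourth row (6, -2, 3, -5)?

212

Expand along row 1:
  + (-4) · M_11   where M_11 = det([1 5 7; -1 4 -1; -2 3 -5]) = 3
  − (-2) · M_12   where M_12 = det([-7 5 7; 5 4 -1; 6 3 -5]) = 151
  + (-2) · M_13   where M_13 = det([-7 1 7; 5 -1 -1; 6 -2 -5]) = -30
  − (-3) · M_14   where M_14 = det([-7 1 5; 5 -1 4; 6 -2 3]) = -46
det = (+1)·(-4)·(3) + (-1)·(-2)·(151) + (+1)·(-2)·(-30) + (-1)·(-3)·(-46) = 212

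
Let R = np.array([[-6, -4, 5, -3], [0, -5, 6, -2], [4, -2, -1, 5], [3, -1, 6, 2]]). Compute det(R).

Expand along row 2 (it has 1 zero):
  + (-5) · M_22   where M_22 = det([-6 5 -3; 4 -1 5; 3 6 2]) = 146
  − (6) · M_23   where M_23 = det([-6 -4 -3; 4 -2 5; 3 -1 2]) = -40
  + (-2) · M_24   where M_24 = det([-6 -4 5; 4 -2 -1; 3 -1 6]) = 196
det = (+1)·(-5)·(146) + (-1)·(6)·(-40) + (+1)·(-2)·(196) = -882

det(R) = -882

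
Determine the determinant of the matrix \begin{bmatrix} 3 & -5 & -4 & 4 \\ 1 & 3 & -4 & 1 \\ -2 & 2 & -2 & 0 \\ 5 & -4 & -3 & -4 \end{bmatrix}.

Expand along row 3 (it has 1 zero):
  + (-2) · M_31   where M_31 = det([-5 -4 4; 3 -4 1; -4 -3 -4]) = -227
  − (2) · M_32   where M_32 = det([3 -4 4; 1 -4 1; 5 -3 -4]) = 89
  + (-2) · M_33   where M_33 = det([3 -5 4; 1 3 1; 5 -4 -4]) = -145
det = (+1)·(-2)·(-227) + (-1)·(2)·(89) + (+1)·(-2)·(-145) = 566

566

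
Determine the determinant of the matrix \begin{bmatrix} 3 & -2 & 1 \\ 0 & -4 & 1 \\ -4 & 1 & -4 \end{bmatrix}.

Expand along column 1:
  + 3 · |-4 1; 1 -4| = 3·(16 − 1) = 45
  + (-4) · |-2 1; -4 1| = (-4)·(-2 − (-4)) = -8
Sum: (45) + (-8) = 37

The determinant is 37.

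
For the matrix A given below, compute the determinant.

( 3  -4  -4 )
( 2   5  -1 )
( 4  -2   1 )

det(A) = 129

Expand along row 1:
  + 3 · |5 -1; -2 1| = 3·(5 − 2) = 9
  − (-4) · |2 -1; 4 1| = −(-4)·(2 − (-4)) = 24
  + (-4) · |2 5; 4 -2| = (-4)·(-4 − 20) = 96
Sum: (9) + (24) + (96) = 129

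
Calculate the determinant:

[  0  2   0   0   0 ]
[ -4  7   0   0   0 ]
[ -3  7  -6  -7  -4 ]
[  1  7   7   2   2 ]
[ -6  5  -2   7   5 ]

The matrix is block lower-triangular with a 2×2 block and a 3×3 block on the diagonal, so its determinant equals the product of the determinants of the diagonal blocks.
det of the 2×2 block = 8
det of the 3×3 block = 85
det = (8)·(85) = 680

680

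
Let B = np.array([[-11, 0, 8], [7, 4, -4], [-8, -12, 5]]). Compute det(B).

Expand along row 1:
  + (-11) · |4 -4; -12 5| = (-11)·(20 − 48) = 308
  + 8 · |7 4; -8 -12| = 8·(-84 − (-32)) = -416
Sum: (308) + (-416) = -108

-108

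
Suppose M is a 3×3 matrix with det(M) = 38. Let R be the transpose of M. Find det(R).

38

det(Mᵀ) = det(M).
det(R) = (1)·(38) = 38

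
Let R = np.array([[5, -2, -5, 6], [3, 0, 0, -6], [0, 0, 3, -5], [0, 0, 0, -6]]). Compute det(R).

R is block upper-triangular with a 2×2 block and a 2×2 block on the diagonal, so its determinant equals the product of the determinants of the diagonal blocks.
det of the 2×2 block = 6
det of the 2×2 block = -18
det = (6)·(-18) = -108

-108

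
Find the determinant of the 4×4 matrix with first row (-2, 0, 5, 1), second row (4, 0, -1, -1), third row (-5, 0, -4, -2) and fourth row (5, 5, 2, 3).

240

Expand along column 2 (it has 3 zeros):
  + (5) · M_42   where M_42 = det([-2 5 1; 4 -1 -1; -5 -4 -2]) = 48
det = (+1)·(5)·(48) = 240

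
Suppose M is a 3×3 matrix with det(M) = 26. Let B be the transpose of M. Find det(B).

|B| = 26

det(Mᵀ) = det(M).
det(B) = (1)·(26) = 26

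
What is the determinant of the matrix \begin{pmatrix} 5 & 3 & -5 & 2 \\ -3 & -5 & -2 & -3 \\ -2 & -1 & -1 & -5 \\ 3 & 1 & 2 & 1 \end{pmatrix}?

Expand along row 1:
  + (5) · M_11   where M_11 = det([-5 -2 -3; -1 -1 -5; 1 2 1]) = -34
  − (3) · M_12   where M_12 = det([-3 -2 -3; -2 -1 -5; 3 2 1]) = 2
  + (-5) · M_13   where M_13 = det([-3 -5 -3; -2 -1 -5; 3 1 1]) = 50
  − (2) · M_14   where M_14 = det([-3 -5 -2; -2 -1 -1; 3 1 2]) = -4
det = (+1)·(5)·(-34) + (-1)·(3)·(2) + (+1)·(-5)·(50) + (-1)·(2)·(-4) = -418

The determinant is -418.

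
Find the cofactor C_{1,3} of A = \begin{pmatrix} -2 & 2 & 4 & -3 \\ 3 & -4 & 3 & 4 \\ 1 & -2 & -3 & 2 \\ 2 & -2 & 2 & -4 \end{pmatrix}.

12

Delete row 1 and column 3; the remaining 3×3 submatrix is [3 -4 4; 1 -2 2; 2 -2 -4].
Its determinant is 12.
The cofactor carries sign (−1)^(1+3) = +1, so C_{1,3} = +(12) = 12.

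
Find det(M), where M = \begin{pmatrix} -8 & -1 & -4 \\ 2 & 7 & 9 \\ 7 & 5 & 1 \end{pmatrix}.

Expand along row 1:
  + (-8) · |7 9; 5 1| = (-8)·(7 − 45) = 304
  − (-1) · |2 9; 7 1| = −(-1)·(2 − 63) = -61
  + (-4) · |2 7; 7 5| = (-4)·(10 − 49) = 156
Sum: (304) + (-61) + (156) = 399

399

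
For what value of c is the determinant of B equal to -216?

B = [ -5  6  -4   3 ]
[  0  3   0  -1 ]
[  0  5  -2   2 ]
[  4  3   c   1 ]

c = -4

Expanding along the column containing c, det(B) is linear in c: det(B) = (55)·c + (4).
Set (55)·c + (4) = -216  ⇒  (55)·c = -220  ⇒  c = -4.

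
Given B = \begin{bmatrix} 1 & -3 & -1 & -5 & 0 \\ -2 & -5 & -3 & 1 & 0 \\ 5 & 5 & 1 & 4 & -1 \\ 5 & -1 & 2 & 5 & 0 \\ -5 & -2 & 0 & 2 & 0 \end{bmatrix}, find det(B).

The determinant is -620.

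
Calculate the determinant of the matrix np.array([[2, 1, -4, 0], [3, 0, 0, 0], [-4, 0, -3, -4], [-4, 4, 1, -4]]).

Expand along row 2 (it has 3 zeros):
  − (3) · M_21   where M_21 = det([1 -4 0; 0 -3 -4; 4 1 -4]) = 80
det = (-1)·(3)·(80) = -240

-240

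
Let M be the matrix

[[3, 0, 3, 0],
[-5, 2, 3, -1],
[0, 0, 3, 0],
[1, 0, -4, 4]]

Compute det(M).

72

Expand along row 3 (it has 3 zeros):
  + (3) · M_33   where M_33 = det([3 0 0; -5 2 -1; 1 0 4]) = 24
det = (+1)·(3)·(24) = 72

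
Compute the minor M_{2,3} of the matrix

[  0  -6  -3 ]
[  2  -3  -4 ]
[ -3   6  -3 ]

-18

Delete row 2 and column 3; the remaining 2×2 submatrix is [0 -6; -3 6].
Its determinant is 0·6 − (-6)·(-3) = -18.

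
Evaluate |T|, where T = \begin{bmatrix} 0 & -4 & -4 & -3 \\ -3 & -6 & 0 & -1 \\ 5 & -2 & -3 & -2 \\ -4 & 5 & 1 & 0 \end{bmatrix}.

det(T) = 141

Expand along row 1 (it has 1 zero):
  − (-4) · M_12   where M_12 = det([-3 0 -1; 5 -3 -2; -4 1 0]) = 1
  + (-4) · M_13   where M_13 = det([-3 -6 -1; 5 -2 -2; -4 5 0]) = -95
  − (-3) · M_14   where M_14 = det([-3 -6 0; 5 -2 -3; -4 5 1]) = -81
det = (-1)·(-4)·(1) + (+1)·(-4)·(-95) + (-1)·(-3)·(-81) = 141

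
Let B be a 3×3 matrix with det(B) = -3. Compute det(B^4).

det(B^4) = (det B)^4 = (-3)^4 = 81

81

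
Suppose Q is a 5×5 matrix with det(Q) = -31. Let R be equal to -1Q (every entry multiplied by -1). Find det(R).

For a 5×5 matrix, det(-1Q) = (-1)^5·det(Q) = -1·det(Q).
det(R) = (-1)·(-31) = 31

31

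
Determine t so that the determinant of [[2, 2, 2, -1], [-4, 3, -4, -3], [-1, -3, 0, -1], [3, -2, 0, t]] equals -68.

Expanding along the column containing t, det(M) is linear in t: det(M) = (14)·t + (-152).
Set (14)·t + (-152) = -68  ⇒  (14)·t = 84  ⇒  t = 6.

t = 6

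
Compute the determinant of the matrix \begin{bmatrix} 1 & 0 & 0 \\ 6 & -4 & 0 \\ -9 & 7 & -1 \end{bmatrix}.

4

The matrix is lower triangular, so the determinant is the product of the diagonal entries:
det = (1) · (-4) · (-1) = 4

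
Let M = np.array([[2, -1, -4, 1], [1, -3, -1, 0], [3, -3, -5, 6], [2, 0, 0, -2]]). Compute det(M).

112

Expand along row 4 (it has 2 zeros):
  − (2) · M_41   where M_41 = det([-1 -4 1; -3 -1 0; -3 -5 6]) = -54
  + (-2) · M_44   where M_44 = det([2 -1 -4; 1 -3 -1; 3 -3 -5]) = -2
det = (-1)·(2)·(-54) + (+1)·(-2)·(-2) = 112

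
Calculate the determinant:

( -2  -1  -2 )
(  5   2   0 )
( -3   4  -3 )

-55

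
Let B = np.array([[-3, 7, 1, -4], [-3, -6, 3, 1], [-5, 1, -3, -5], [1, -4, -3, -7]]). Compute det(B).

Expand along row 1:
  + (-3) · M_11   where M_11 = det([-6 3 1; 1 -3 -5; -4 -3 -7]) = 30
  − (7) · M_12   where M_12 = det([-3 3 1; -5 -3 -5; 1 -3 -7]) = -120
  + (1) · M_13   where M_13 = det([-3 -6 1; -5 1 -5; 1 -4 -7]) = 340
  − (-4) · M_14   where M_14 = det([-3 -6 3; -5 1 -3; 1 -4 -3]) = 210
det = (+1)·(-3)·(30) + (-1)·(7)·(-120) + (+1)·(1)·(340) + (-1)·(-4)·(210) = 1930

1930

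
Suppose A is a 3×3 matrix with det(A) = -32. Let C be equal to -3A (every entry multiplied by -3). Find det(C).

For a 3×3 matrix, det(-3A) = (-3)^3·det(A) = -27·det(A).
det(C) = (-27)·(-32) = 864

The determinant is 864.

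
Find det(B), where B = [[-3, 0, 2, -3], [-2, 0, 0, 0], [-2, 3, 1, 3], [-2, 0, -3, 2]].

det(B) = 30

Expand along row 2 (it has 3 zeros):
  − (-2) · M_21   where M_21 = det([0 2 -3; 3 1 3; 0 -3 2]) = 15
det = (-1)·(-2)·(15) = 30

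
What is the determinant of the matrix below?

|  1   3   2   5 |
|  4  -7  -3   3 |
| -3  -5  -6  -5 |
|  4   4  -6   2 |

Expand along row 1:
  + (1) · M_11   where M_11 = det([-7 -3 3; -5 -6 -5; 4 -6 2]) = 486
  − (3) · M_12   where M_12 = det([4 -3 3; -3 -6 -5; 4 -6 2]) = 0
  + (2) · M_13   where M_13 = det([4 -7 3; -3 -5 -5; 4 4 2]) = 162
  − (5) · M_14   where M_14 = det([4 -7 -3; -3 -5 -6; 4 4 -6]) = 486
det = (+1)·(1)·(486) + (-1)·(3)·(0) + (+1)·(2)·(162) + (-1)·(5)·(486) = -1620

-1620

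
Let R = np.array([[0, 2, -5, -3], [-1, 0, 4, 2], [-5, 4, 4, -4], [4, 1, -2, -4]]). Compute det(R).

198

Expand along row 1 (it has 1 zero):
  − (2) · M_12   where M_12 = det([-1 4 2; -5 4 -4; 4 -2 -4]) = -132
  + (-5) · M_13   where M_13 = det([-1 0 2; -5 4 -4; 4 1 -4]) = -30
  − (-3) · M_14   where M_14 = det([-1 0 4; -5 4 4; 4 1 -2]) = -72
det = (-1)·(2)·(-132) + (+1)·(-5)·(-30) + (-1)·(-3)·(-72) = 198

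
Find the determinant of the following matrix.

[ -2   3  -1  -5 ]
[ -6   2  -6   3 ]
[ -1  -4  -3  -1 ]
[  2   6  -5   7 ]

-1795

Expand along row 1:
  + (-2) · M_11   where M_11 = det([2 -6 3; -4 -3 -1; 6 -5 7]) = -70
  − (3) · M_12   where M_12 = det([-6 -6 3; -1 -3 -1; 2 -5 7]) = 159
  + (-1) · M_13   where M_13 = det([-6 2 3; -1 -4 -1; 2 6 7]) = 148
  − (-5) · M_14   where M_14 = det([-6 2 -6; -1 -4 -3; 2 6 -5]) = -262
det = (+1)·(-2)·(-70) + (-1)·(3)·(159) + (+1)·(-1)·(148) + (-1)·(-5)·(-262) = -1795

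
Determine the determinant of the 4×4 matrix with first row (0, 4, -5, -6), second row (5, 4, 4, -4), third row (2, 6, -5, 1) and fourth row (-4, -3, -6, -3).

Expand along row 1 (it has 1 zero):
  − (4) · M_12   where M_12 = det([5 4 -4; 2 -5 1; -4 -6 -3]) = 241
  + (-5) · M_13   where M_13 = det([5 4 -4; 2 6 1; -4 -3 -3]) = -139
  − (-6) · M_14   where M_14 = det([5 4 4; 2 6 -5; -4 -3 -6]) = -55
det = (-1)·(4)·(241) + (+1)·(-5)·(-139) + (-1)·(-6)·(-55) = -599

-599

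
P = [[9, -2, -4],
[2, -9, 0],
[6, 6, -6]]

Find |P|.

det(P) = 198

Expand along column 3:
  + (-4) · |2 -9; 6 6| = (-4)·(12 − (-54)) = -264
  + (-6) · |9 -2; 2 -9| = (-6)·(-81 − (-4)) = 462
Sum: (-264) + (462) = 198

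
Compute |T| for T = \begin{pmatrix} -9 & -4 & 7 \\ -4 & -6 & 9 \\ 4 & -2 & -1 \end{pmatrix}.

det(T) = -120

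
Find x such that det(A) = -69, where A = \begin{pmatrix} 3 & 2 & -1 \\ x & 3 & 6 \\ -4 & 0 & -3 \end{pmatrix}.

Expanding along the row containing x, det(A) is linear in x: det(A) = (6)·x + (-87).
Set (6)·x + (-87) = -69  ⇒  (6)·x = 18  ⇒  x = 3.

3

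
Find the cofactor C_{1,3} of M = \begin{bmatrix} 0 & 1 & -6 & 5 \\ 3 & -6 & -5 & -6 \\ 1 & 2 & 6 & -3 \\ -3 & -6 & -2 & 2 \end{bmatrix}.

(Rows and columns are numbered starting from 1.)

Delete row 1 and column 3; the remaining 3×3 submatrix is [3 -6 -6; 1 2 -3; -3 -6 2].
Its determinant is -84.
The cofactor carries sign (−1)^(1+3) = +1, so C_{1,3} = +(-84) = -84.

-84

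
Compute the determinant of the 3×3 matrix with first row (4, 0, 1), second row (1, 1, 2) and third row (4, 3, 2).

-17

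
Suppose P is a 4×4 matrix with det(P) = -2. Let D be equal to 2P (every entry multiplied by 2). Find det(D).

For a 4×4 matrix, det(2P) = 2^4·det(P) = 16·det(P).
det(D) = (16)·(-2) = -32

-32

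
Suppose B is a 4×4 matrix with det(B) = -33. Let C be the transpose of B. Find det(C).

-33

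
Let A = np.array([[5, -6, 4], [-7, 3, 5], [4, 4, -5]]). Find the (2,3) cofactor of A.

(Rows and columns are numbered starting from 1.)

-44

Delete row 2 and column 3; the remaining 2×2 submatrix is [5 -6; 4 4].
Its determinant is 5·4 − (-6)·4 = 44.
The cofactor carries sign (−1)^(2+3) = −1, so C_{2,3} = −(44) = -44.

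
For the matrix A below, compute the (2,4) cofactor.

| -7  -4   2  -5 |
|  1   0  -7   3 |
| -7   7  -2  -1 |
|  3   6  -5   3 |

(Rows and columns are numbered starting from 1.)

The cofactor is 199.

Delete row 2 and column 4; the remaining 3×3 submatrix is [-7 -4 2; -7 7 -2; 3 6 -5].
Its determinant is 199.
The cofactor carries sign (−1)^(2+4) = +1, so C_{2,4} = +(199) = 199.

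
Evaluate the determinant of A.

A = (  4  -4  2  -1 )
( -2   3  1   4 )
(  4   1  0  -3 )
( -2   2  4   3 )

270

Expand along row 3 (it has 1 zero):
  + (4) · M_31   where M_31 = det([-4 2 -1; 3 1 4; 2 4 3]) = 40
  − (1) · M_32   where M_32 = det([4 2 -1; -2 1 4; -2 4 3]) = -50
  − (-3) · M_34   where M_34 = det([4 -4 2; -2 3 1; -2 2 4]) = 20
det = (+1)·(4)·(40) + (-1)·(1)·(-50) + (-1)·(-3)·(20) = 270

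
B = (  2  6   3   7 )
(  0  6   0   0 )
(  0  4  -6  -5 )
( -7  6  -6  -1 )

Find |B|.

Expand along row 2 (it has 3 zeros):
  + (6) · M_22   where M_22 = det([2 3 7; 0 -6 -5; -7 -6 -1]) = -237
det = (+1)·(6)·(-237) = -1422

det(B) = -1422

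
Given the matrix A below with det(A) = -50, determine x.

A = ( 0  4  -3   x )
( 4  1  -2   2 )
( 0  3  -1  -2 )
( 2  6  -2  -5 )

7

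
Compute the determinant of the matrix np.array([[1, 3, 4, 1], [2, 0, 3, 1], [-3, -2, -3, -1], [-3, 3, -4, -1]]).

-10

Expand along row 2 (it has 1 zero):
  − (2) · M_21   where M_21 = det([3 4 1; -2 -3 -1; 3 -4 -1]) = -6
  − (3) · M_23   where M_23 = det([1 3 1; -3 -2 -1; -3 3 -1]) = -10
  + (1) · M_24   where M_24 = det([1 3 4; -3 -2 -3; -3 3 -4]) = -52
det = (-1)·(2)·(-6) + (-1)·(3)·(-10) + (+1)·(1)·(-52) = -10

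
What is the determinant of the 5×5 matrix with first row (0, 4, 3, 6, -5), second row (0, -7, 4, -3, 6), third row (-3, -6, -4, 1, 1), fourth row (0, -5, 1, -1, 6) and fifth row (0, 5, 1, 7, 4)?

Expand along column 1 (it has 4 zeros):
  + (-3) · M_31   where M_31 = det([4 3 6 -5; -7 4 -3 6; -5 1 -1 6; 5 1 7 4]) = 850
det = (+1)·(-3)·(850) = -2550

-2550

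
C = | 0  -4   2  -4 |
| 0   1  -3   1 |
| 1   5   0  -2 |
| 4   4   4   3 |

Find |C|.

270

Expand along column 1 (it has 2 zeros):
  + (1) · M_31   where M_31 = det([-4 2 -4; 1 -3 1; 4 4 3]) = -10
  − (4) · M_41   where M_41 = det([-4 2 -4; 1 -3 1; 5 0 -2]) = -70
det = (+1)·(1)·(-10) + (-1)·(4)·(-70) = 270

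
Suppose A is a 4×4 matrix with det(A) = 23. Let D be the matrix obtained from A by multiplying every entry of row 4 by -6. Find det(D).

-138

Scaling one row by -6 multiplies the determinant by -6.
det(D) = (-6)·(23) = -138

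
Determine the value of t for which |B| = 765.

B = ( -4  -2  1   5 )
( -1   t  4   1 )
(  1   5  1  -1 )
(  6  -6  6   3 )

Expanding along the row containing t, det(B) is linear in t: det(B) = (-45)·t + (765).
Set (-45)·t + (765) = 765  ⇒  (-45)·t = 0  ⇒  t = 0.

t = 0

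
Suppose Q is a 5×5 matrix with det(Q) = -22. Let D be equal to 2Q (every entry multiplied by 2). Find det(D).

The determinant is -704.

For a 5×5 matrix, det(2Q) = 2^5·det(Q) = 32·det(Q).
det(D) = (32)·(-22) = -704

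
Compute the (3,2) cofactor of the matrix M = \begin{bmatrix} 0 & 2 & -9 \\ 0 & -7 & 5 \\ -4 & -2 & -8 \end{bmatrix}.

0

Delete row 3 and column 2; the remaining 2×2 submatrix is [0 -9; 0 5].
Its determinant is 0·5 − (-9)·0 = 0.
The cofactor carries sign (−1)^(3+2) = −1, so C_{3,2} = −(0) = 0.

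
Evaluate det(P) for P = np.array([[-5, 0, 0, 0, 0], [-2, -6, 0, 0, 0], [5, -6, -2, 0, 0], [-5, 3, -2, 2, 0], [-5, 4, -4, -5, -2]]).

P is lower triangular, so det(P) is the product of the diagonal entries:
det = (-5) · (-6) · (-2) · (2) · (-2) = 240

|P| = 240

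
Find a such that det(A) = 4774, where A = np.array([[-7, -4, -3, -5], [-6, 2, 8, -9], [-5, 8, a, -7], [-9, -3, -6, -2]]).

a = -7

Expanding along the row containing a, det(A) is linear in a: det(A) = (-239)·a + (3101).
Set (-239)·a + (3101) = 4774  ⇒  (-239)·a = 1673  ⇒  a = -7.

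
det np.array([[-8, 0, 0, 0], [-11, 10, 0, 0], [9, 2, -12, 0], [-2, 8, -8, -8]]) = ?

The matrix is lower triangular, so the determinant is the product of the diagonal entries:
det = (-8) · (10) · (-12) · (-8) = -7680

-7680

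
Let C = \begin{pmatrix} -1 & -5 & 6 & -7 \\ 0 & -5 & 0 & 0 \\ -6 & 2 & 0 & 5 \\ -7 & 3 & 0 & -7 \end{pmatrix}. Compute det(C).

Expand along row 2 (it has 3 zeros):
  + (-5) · M_22   where M_22 = det([-1 6 -7; -6 0 5; -7 0 -7]) = -462
det = (+1)·(-5)·(-462) = 2310

|C| = 2310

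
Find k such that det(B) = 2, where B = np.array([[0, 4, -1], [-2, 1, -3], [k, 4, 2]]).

Expanding along the column containing k, det(B) is linear in k: det(B) = (-11)·k + (24).
Set (-11)·k + (24) = 2  ⇒  (-11)·k = -22  ⇒  k = 2.

k = 2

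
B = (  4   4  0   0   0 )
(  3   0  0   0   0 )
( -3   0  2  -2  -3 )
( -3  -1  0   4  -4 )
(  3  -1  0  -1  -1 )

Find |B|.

B is block lower-triangular with a 2×2 block and a 3×3 block on the diagonal, so its determinant equals the product of the determinants of the diagonal blocks.
det of the 2×2 block = -12
det of the 3×3 block = -16
det = (-12)·(-16) = 192

192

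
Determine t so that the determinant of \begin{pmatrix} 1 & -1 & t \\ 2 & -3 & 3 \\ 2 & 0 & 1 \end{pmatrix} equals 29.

t = 6

Expanding along the column containing t, det(M) is linear in t: det(M) = (6)·t + (-7).
Set (6)·t + (-7) = 29  ⇒  (6)·t = 36  ⇒  t = 6.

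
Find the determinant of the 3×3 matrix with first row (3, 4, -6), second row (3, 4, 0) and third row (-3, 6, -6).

Expand along column 3:
  + (-6) · |3 4; -3 6| = (-6)·(18 − (-12)) = -180
  + (-6) · |3 4; 3 4| = (-6)·(12 − 12) = 0
Sum: (-180) + (0) = -180

-180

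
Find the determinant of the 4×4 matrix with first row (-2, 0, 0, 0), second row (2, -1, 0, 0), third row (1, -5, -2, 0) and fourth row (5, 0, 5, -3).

The matrix is lower triangular, so the determinant is the product of the diagonal entries:
det = (-2) · (-1) · (-2) · (-3) = 12

12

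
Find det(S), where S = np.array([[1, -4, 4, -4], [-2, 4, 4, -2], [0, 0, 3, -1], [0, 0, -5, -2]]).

det(S) = 44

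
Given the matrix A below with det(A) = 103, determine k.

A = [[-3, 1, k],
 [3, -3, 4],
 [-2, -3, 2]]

-9

Expanding along the column containing k, det(A) is linear in k: det(A) = (-15)·k + (-32).
Set (-15)·k + (-32) = 103  ⇒  (-15)·k = 135  ⇒  k = -9.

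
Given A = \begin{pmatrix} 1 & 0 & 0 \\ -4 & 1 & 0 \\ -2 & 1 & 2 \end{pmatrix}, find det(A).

2

A is lower triangular, so det(A) is the product of the diagonal entries:
det = (1) · (1) · (2) = 2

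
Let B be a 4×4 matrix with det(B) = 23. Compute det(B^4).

279841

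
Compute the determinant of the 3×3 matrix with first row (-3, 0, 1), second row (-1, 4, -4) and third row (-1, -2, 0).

The determinant is 30.

Expand along row 1:
  + (-3) · |4 -4; -2 0| = (-3)·(0 − 8) = 24
  + 1 · |-1 4; -1 -2| = 1·(2 − (-4)) = 6
Sum: (24) + (6) = 30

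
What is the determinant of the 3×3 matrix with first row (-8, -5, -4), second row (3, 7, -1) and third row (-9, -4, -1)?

Expand along column 1:
  + (-8) · |7 -1; -4 -1| = (-8)·(-7 − 4) = 88
  − 3 · |-5 -4; -4 -1| = −3·(5 − 16) = 33
  + (-9) · |-5 -4; 7 -1| = (-9)·(5 − (-28)) = -297
Sum: (88) + (33) + (-297) = -176

-176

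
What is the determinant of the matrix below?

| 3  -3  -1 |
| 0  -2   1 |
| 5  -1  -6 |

Expand along column 1:
  + 3 · |-2 1; -1 -6| = 3·(12 − (-1)) = 39
  + 5 · |-3 -1; -2 1| = 5·(-3 − 2) = -25
Sum: (39) + (-25) = 14

14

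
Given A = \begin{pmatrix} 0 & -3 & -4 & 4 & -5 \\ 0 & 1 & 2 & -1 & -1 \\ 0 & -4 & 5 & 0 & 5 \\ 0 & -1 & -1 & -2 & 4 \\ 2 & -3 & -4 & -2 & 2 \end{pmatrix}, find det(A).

det(A) = -448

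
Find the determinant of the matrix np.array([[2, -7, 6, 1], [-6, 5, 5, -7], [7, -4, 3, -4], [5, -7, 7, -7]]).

1584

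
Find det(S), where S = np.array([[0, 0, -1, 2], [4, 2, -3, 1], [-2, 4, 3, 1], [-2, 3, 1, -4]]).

|S| = 162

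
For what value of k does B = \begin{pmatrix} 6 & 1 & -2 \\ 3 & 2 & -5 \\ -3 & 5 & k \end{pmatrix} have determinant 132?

Expanding along the row containing k, det(B) is linear in k: det(B) = (9)·k + (123).
Set (9)·k + (123) = 132  ⇒  (9)·k = 9  ⇒  k = 1.

k = 1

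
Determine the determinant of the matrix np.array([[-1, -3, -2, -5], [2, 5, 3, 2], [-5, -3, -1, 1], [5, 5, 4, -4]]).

Expand along row 1:
  + (-1) · M_11   where M_11 = det([5 3 2; -3 -1 1; 5 4 -4]) = -35
  − (-3) · M_12   where M_12 = det([2 3 2; -5 -1 1; 5 4 -4]) = -75
  + (-2) · M_13   where M_13 = det([2 5 2; -5 -3 1; 5 5 -4]) = -81
  − (-5) · M_14   where M_14 = det([2 5 3; -5 -3 -1; 5 5 4]) = 31
det = (+1)·(-1)·(-35) + (-1)·(-3)·(-75) + (+1)·(-2)·(-81) + (-1)·(-5)·(31) = 127

127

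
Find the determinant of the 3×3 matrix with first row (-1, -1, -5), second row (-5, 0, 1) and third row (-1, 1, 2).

Expand along row 2:
  − (-5) · |-1 -5; 1 2| = −(-5)·(-2 − (-5)) = 15
  − 1 · |-1 -1; -1 1| = −1·(-1 − 1) = 2
Sum: (15) + (2) = 17

The determinant is 17.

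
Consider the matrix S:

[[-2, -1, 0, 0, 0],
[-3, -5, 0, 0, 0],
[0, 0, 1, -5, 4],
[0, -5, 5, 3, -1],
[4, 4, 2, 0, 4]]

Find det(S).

S is block lower-triangular with a 2×2 block and a 3×3 block on the diagonal, so its determinant equals the product of the determinants of the diagonal blocks.
det of the 2×2 block = 7
det of the 3×3 block = 98
det = (7)·(98) = 686

686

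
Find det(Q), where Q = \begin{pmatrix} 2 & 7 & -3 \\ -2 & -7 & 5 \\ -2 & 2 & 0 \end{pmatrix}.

Expand along column 3:
  + (-3) · |-2 -7; -2 2| = (-3)·(-4 − 14) = 54
  − 5 · |2 7; -2 2| = −5·(4 − (-14)) = -90
Sum: (54) + (-90) = -36

The determinant is -36.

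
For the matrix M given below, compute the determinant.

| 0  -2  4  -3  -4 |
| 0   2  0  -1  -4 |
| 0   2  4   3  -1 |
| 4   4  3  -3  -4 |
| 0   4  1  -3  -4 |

1536

Expand along column 1 (it has 4 zeros):
  − (4) · M_41   where M_41 = det([-2 4 -3 -4; 2 0 -1 -4; 2 4 3 -1; 4 1 -3 -4]) = -384
det = (-1)·(4)·(-384) = 1536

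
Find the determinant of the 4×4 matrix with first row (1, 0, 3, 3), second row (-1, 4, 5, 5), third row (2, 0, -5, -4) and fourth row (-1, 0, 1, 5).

Expand along column 2 (it has 3 zeros):
  + (4) · M_22   where M_22 = det([1 3 3; 2 -5 -4; -1 1 5]) = -48
det = (+1)·(4)·(-48) = -192

The determinant is -192.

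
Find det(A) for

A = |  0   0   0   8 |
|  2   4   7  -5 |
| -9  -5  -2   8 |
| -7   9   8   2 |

Expand along row 1 (it has 3 zeros):
  − (8) · M_14   where M_14 = det([2 4 7; -9 -5 -2; -7 9 8]) = -512
det = (-1)·(8)·(-512) = 4096

|A| = 4096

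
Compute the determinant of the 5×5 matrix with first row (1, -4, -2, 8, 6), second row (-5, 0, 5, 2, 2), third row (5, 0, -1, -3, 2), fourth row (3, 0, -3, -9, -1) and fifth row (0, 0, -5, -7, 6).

Expand along column 2 (it has 4 zeros):
  − (-4) · M_12   where M_12 = det([-5 5 2 2; 5 -1 -3 2; 3 -3 -9 -1; 0 -5 -7 6]) = 1683
det = (-1)·(-4)·(1683) = 6732

6732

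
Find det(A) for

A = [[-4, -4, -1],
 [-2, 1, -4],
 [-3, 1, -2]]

-41

Expand along column 1:
  + (-4) · |1 -4; 1 -2| = (-4)·(-2 − (-4)) = -8
  − (-2) · |-4 -1; 1 -2| = −(-2)·(8 − (-1)) = 18
  + (-3) · |-4 -1; 1 -4| = (-3)·(16 − (-1)) = -51
Sum: (-8) + (18) + (-51) = -41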